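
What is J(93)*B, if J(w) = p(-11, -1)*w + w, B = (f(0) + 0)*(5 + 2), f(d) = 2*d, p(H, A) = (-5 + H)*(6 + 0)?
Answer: 0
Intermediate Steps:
p(H, A) = -30 + 6*H (p(H, A) = (-5 + H)*6 = -30 + 6*H)
B = 0 (B = (2*0 + 0)*(5 + 2) = (0 + 0)*7 = 0*7 = 0)
J(w) = -95*w (J(w) = (-30 + 6*(-11))*w + w = (-30 - 66)*w + w = -96*w + w = -95*w)
J(93)*B = -95*93*0 = -8835*0 = 0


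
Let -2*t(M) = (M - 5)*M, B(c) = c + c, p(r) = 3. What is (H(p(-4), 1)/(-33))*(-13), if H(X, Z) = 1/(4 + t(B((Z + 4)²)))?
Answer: -13/36993 ≈ -0.00035142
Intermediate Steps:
B(c) = 2*c
t(M) = -M*(-5 + M)/2 (t(M) = -(M - 5)*M/2 = -(-5 + M)*M/2 = -M*(-5 + M)/2)
H(X, Z) = 1/(4 + (4 + Z)²*(5 - 2*(4 + Z)²)) (H(X, Z) = 1/(4 + (2*(Z + 4)²)*(5 - 2*(Z + 4)²)/2) = 1/(4 + (2*(4 + Z)²)*(5 - 2*(4 + Z)²)/2) = 1/(4 + (4 + Z)²*(5 - 2*(4 + Z)²)))
(H(p(-4), 1)/(-33))*(-13) = (-1/(-4 + (4 + 1)²*(-5 + 2*(4 + 1)²))/(-33))*(-13) = (-1/(-4 + 5²*(-5 + 2*5²))*(-1/33))*(-13) = (-1/(-4 + 25*(-5 + 2*25))*(-1/33))*(-13) = (-1/(-4 + 25*(-5 + 50))*(-1/33))*(-13) = (-1/(-4 + 25*45)*(-1/33))*(-13) = (-1/(-4 + 1125)*(-1/33))*(-13) = (-1/1121*(-1/33))*(-13) = (-1*1/1121*(-1/33))*(-13) = -1/1121*(-1/33)*(-13) = (1/36993)*(-13) = -13/36993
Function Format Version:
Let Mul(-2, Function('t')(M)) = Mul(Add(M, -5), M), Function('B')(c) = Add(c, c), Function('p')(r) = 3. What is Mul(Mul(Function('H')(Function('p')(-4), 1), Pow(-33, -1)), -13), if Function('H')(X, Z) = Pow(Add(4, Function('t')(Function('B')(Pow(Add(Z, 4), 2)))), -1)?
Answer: Rational(-13, 36993) ≈ -0.00035142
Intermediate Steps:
Function('B')(c) = Mul(2, c)
Function('t')(M) = Mul(Rational(-1, 2), M, Add(-5, M)) (Function('t')(M) = Mul(Rational(-1, 2), Mul(Add(M, -5), M)) = Mul(Rational(-1, 2), Mul(Add(-5, M), M)) = Mul(Rational(-1, 2), Mul(M, Add(-5, M))) = Mul(Rational(-1, 2), M, Add(-5, M)))
Function('H')(X, Z) = Pow(Add(4, Mul(Pow(Add(4, Z), 2), Add(5, Mul(-2, Pow(Add(4, Z), 2))))), -1) (Function('H')(X, Z) = Pow(Add(4, Mul(Rational(1, 2), Mul(2, Pow(Add(Z, 4), 2)), Add(5, Mul(-1, Mul(2, Pow(Add(Z, 4), 2)))))), -1) = Pow(Add(4, Mul(Rational(1, 2), Mul(2, Pow(Add(4, Z), 2)), Add(5, Mul(-1, Mul(2, Pow(Add(4, Z), 2)))))), -1) = Pow(Add(4, Mul(Rational(1, 2), Mul(2, Pow(Add(4, Z), 2)), Add(5, Mul(-2, Pow(Add(4, Z), 2))))), -1) = Pow(Add(4, Mul(Pow(Add(4, Z), 2), Add(5, Mul(-2, Pow(Add(4, Z), 2))))), -1))
Mul(Mul(Function('H')(Function('p')(-4), 1), Pow(-33, -1)), -13) = Mul(Mul(Mul(-1, Pow(Add(-4, Mul(Pow(Add(4, 1), 2), Add(-5, Mul(2, Pow(Add(4, 1), 2))))), -1)), Pow(-33, -1)), -13) = Mul(Mul(Mul(-1, Pow(Add(-4, Mul(Pow(5, 2), Add(-5, Mul(2, Pow(5, 2))))), -1)), Rational(-1, 33)), -13) = Mul(Mul(Mul(-1, Pow(Add(-4, Mul(25, Add(-5, Mul(2, 25)))), -1)), Rational(-1, 33)), -13) = Mul(Mul(Mul(-1, Pow(Add(-4, Mul(25, Add(-5, 50))), -1)), Rational(-1, 33)), -13) = Mul(Mul(Mul(-1, Pow(Add(-4, Mul(25, 45)), -1)), Rational(-1, 33)), -13) = Mul(Mul(Mul(-1, Pow(Add(-4, 1125), -1)), Rational(-1, 33)), -13) = Mul(Mul(Mul(-1, Pow(1121, -1)), Rational(-1, 33)), -13) = Mul(Mul(Mul(-1, Rational(1, 1121)), Rational(-1, 33)), -13) = Mul(Mul(Rational(-1, 1121), Rational(-1, 33)), -13) = Mul(Rational(1, 36993), -13) = Rational(-13, 36993)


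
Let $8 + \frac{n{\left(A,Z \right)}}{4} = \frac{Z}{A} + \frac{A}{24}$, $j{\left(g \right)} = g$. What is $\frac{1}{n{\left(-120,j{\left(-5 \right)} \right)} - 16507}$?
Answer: $- \frac{6}{99353} \approx -6.0391 \cdot 10^{-5}$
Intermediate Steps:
$n{\left(A,Z \right)} = -32 + \frac{A}{6} + \frac{4 Z}{A}$ ($n{\left(A,Z \right)} = -32 + 4 \left(\frac{Z}{A} + \frac{A}{24}\right) = -32 + 4 \left(\frac{A}{24} + \frac{Z}{A}\right) = -32 + \left(\frac{A}{6} + \frac{4 Z}{A}\right) = -32 + \frac{A}{6} + \frac{4 Z}{A}$)
$\frac{1}{n{\left(-120,j{\left(-5 \right)} \right)} - 16507} = \frac{1}{\left(-32 + \frac{1}{6} \left(-120\right) + 4 \left(-5\right) \frac{1}{-120}\right) - 16507} = \frac{1}{\left(-32 - 20 + 4 \left(-5\right) \left(- \frac{1}{120}\right)\right) - 16507} = \frac{1}{\left(-32 - 20 + \frac{1}{6}\right) - 16507} = \frac{1}{- \frac{311}{6} - 16507} = \frac{1}{- \frac{99353}{6}} = - \frac{6}{99353}$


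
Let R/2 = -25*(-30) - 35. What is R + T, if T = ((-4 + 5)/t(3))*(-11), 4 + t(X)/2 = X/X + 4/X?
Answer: 14333/10 ≈ 1433.3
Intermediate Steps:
t(X) = -6 + 8/X (t(X) = -8 + 2*(X/X + 4/X) = -8 + 2*(1 + 4/X) = -8 + (2 + 8/X) = -6 + 8/X)
R = 1430 (R = 2*(-25*(-30) - 35) = 2*(750 - 35) = 2*715 = 1430)
T = 33/10 (T = ((-4 + 5)/(-6 + 8/3))*(-11) = (1/(-6 + 8*(⅓)))*(-11) = (1/(-6 + 8/3))*(-11) = (1/(-10/3))*(-11) = (1*(-3/10))*(-11) = -3/10*(-11) = 33/10 ≈ 3.3000)
R + T = 1430 + 33/10 = 14333/10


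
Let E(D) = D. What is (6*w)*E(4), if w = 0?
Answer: 0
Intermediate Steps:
(6*w)*E(4) = (6*0)*4 = 0*4 = 0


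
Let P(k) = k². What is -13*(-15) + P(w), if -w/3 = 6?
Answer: 519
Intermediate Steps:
w = -18 (w = -3*6 = -18)
-13*(-15) + P(w) = -13*(-15) + (-18)² = 195 + 324 = 519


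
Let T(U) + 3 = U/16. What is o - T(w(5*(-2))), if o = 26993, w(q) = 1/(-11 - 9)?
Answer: 8638721/320 ≈ 26996.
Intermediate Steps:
w(q) = -1/20 (w(q) = 1/(-20) = -1/20)
T(U) = -3 + U/16
o - T(w(5*(-2))) = 26993 - (-3 + (1/16)*(-1/20)) = 26993 - (-3 - 1/320) = 26993 - 1*(-961/320) = 26993 + 961/320 = 8638721/320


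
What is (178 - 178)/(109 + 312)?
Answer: 0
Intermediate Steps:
(178 - 178)/(109 + 312) = 0/421 = 0*(1/421) = 0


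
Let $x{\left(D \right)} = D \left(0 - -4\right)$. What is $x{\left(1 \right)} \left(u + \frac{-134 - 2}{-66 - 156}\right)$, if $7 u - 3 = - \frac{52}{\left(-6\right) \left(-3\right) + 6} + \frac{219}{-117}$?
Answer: $\frac{18758}{10101} \approx 1.857$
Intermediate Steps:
$x{\left(D \right)} = 4 D$ ($x{\left(D \right)} = D \left(0 + 4\right) = D 4 = 4 D$)
$u = - \frac{27}{182}$ ($u = \frac{3}{7} + \frac{- \frac{52}{\left(-6\right) \left(-3\right) + 6} + \frac{219}{-117}}{7} = \frac{3}{7} + \frac{- \frac{52}{18 + 6} + 219 \left(- \frac{1}{117}\right)}{7} = \frac{3}{7} + \frac{- \frac{52}{24} - \frac{73}{39}}{7} = \frac{3}{7} + \frac{\left(-52\right) \frac{1}{24} - \frac{73}{39}}{7} = \frac{3}{7} + \frac{- \frac{13}{6} - \frac{73}{39}}{7} = \frac{3}{7} + \frac{1}{7} \left(- \frac{105}{26}\right) = \frac{3}{7} - \frac{15}{26} = - \frac{27}{182} \approx -0.14835$)
$x{\left(1 \right)} \left(u + \frac{-134 - 2}{-66 - 156}\right) = 4 \cdot 1 \left(- \frac{27}{182} + \frac{-134 - 2}{-66 - 156}\right) = 4 \left(- \frac{27}{182} - \frac{136}{-222}\right) = 4 \left(- \frac{27}{182} - - \frac{68}{111}\right) = 4 \left(- \frac{27}{182} + \frac{68}{111}\right) = 4 \cdot \frac{9379}{20202} = \frac{18758}{10101}$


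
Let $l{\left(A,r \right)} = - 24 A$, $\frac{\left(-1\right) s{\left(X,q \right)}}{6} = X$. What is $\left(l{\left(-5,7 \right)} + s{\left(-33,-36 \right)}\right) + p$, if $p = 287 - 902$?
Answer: $-297$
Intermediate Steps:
$s{\left(X,q \right)} = - 6 X$
$p = -615$
$\left(l{\left(-5,7 \right)} + s{\left(-33,-36 \right)}\right) + p = \left(\left(-24\right) \left(-5\right) - -198\right) - 615 = \left(120 + 198\right) - 615 = 318 - 615 = -297$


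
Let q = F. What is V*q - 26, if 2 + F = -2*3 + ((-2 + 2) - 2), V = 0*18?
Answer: -26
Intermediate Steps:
V = 0
F = -10 (F = -2 + (-2*3 + ((-2 + 2) - 2)) = -2 + (-6 + (0 - 2)) = -2 + (-6 - 2) = -2 - 8 = -10)
q = -10
V*q - 26 = 0*(-10) - 26 = 0 - 26 = -26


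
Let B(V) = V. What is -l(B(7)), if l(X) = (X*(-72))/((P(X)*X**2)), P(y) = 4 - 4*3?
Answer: -9/7 ≈ -1.2857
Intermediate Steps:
P(y) = -8 (P(y) = 4 - 12 = -8)
l(X) = 9/X (l(X) = (X*(-72))/((-8*X**2)) = (-72*X)*(-1/(8*X**2)) = 9/X)
-l(B(7)) = -9/7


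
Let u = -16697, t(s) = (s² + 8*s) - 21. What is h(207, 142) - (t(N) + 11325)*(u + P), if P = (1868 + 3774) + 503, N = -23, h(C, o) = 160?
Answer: 122920408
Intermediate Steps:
t(s) = -21 + s² + 8*s
P = 6145 (P = 5642 + 503 = 6145)
h(207, 142) - (t(N) + 11325)*(u + P) = 160 - ((-21 + (-23)² + 8*(-23)) + 11325)*(-16697 + 6145) = 160 - ((-21 + 529 - 184) + 11325)*(-10552) = 160 - (324 + 11325)*(-10552) = 160 - 11649*(-10552) = 160 - 1*(-122920248) = 160 + 122920248 = 122920408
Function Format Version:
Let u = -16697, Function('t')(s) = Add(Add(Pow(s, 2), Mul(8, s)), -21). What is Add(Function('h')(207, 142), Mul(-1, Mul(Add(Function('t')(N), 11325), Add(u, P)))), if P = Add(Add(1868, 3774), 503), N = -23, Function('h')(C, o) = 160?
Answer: 122920408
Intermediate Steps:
Function('t')(s) = Add(-21, Pow(s, 2), Mul(8, s))
P = 6145 (P = Add(5642, 503) = 6145)
Add(Function('h')(207, 142), Mul(-1, Mul(Add(Function('t')(N), 11325), Add(u, P)))) = Add(160, Mul(-1, Mul(Add(Add(-21, Pow(-23, 2), Mul(8, -23)), 11325), Add(-16697, 6145)))) = Add(160, Mul(-1, Mul(Add(Add(-21, 529, -184), 11325), -10552))) = Add(160, Mul(-1, Mul(Add(324, 11325), -10552))) = Add(160, Mul(-1, Mul(11649, -10552))) = Add(160, Mul(-1, -122920248)) = Add(160, 122920248) = 122920408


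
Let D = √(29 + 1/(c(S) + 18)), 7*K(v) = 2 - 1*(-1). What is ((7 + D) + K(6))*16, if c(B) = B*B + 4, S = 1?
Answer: 832/7 + 32*√3841/23 ≈ 205.08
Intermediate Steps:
c(B) = 4 + B² (c(B) = B² + 4 = 4 + B²)
K(v) = 3/7 (K(v) = (2 - 1*(-1))/7 = (2 + 1)/7 = (⅐)*3 = 3/7)
D = 2*√3841/23 (D = √(29 + 1/((4 + 1²) + 18)) = √(29 + 1/((4 + 1) + 18)) = √(29 + 1/(5 + 18)) = √(29 + 1/23) = √(668/23) = 2*√3841/23 ≈ 5.3892)
((7 + D) + K(6))*16 = ((7 + 2*√3841/23) + 3/7)*16 = (52/7 + 2*√3841/23)*16 = 832/7 + 32*√3841/23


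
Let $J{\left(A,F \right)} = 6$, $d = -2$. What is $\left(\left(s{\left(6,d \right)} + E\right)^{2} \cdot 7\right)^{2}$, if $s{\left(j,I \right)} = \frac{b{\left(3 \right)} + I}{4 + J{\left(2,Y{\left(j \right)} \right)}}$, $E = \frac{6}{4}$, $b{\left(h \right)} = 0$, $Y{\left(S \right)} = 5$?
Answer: $\frac{1399489}{10000} \approx 139.95$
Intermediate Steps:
$E = \frac{3}{2}$ ($E = 6 \cdot \frac{1}{4} = \frac{3}{2} \approx 1.5$)
$s{\left(j,I \right)} = \frac{I}{10}$ ($s{\left(j,I \right)} = \frac{0 + I}{4 + 6} = \frac{I}{10}$)
$\left(\left(s{\left(6,d \right)} + E\right)^{2} \cdot 7\right)^{2} = \left(\left(\frac{1}{10} \left(-2\right) + \frac{3}{2}\right)^{2} \cdot 7\right)^{2} = \left(\left(- \frac{1}{5} + \frac{3}{2}\right)^{2} \cdot 7\right)^{2} = \left(\left(\frac{13}{10}\right)^{2} \cdot 7\right)^{2} = \left(\frac{169}{100} \cdot 7\right)^{2} = \left(\frac{1183}{100}\right)^{2} = \frac{1399489}{10000}$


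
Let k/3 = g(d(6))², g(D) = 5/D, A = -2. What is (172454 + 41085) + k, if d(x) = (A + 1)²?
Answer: 213614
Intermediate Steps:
d(x) = 1 (d(x) = (-2 + 1)² = (-1)² = 1)
k = 75 (k = 3*(5/1)² = 3*(5*1)² = 3*5² = 3*25 = 75)
(172454 + 41085) + k = (172454 + 41085) + 75 = 213539 + 75 = 213614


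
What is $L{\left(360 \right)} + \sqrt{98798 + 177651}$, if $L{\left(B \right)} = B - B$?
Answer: $\sqrt{276449} \approx 525.78$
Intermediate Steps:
$L{\left(B \right)} = 0$
$L{\left(360 \right)} + \sqrt{98798 + 177651} = 0 + \sqrt{98798 + 177651} = 0 + \sqrt{276449} = \sqrt{276449}$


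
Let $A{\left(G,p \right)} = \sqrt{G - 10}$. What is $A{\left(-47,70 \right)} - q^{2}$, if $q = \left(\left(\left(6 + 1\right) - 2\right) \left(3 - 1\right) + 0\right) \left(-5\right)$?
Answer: $-2500 + i \sqrt{57} \approx -2500.0 + 7.5498 i$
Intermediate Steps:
$A{\left(G,p \right)} = \sqrt{-10 + G}$
$q = -50$ ($q = \left(\left(7 - 2\right) 2 + 0\right) \left(-5\right) = \left(5 \cdot 2 + 0\right) \left(-5\right) = \left(10 + 0\right) \left(-5\right) = 10 \left(-5\right) = -50$)
$A{\left(-47,70 \right)} - q^{2} = \sqrt{-10 - 47} - \left(-50\right)^{2} = \sqrt{-57} - 2500 = i \sqrt{57} - 2500 = -2500 + i \sqrt{57}$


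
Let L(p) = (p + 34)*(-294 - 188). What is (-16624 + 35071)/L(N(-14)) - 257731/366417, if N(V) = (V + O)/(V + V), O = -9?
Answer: -3979242649/2207662425 ≈ -1.8025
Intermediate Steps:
N(V) = (-9 + V)/(2*V) (N(V) = (V - 9)/(V + V) = (-9 + V)/((2*V)) = (-9 + V)*(1/(2*V)) = (-9 + V)/(2*V))
L(p) = -16388 - 482*p (L(p) = (34 + p)*(-482) = -16388 - 482*p)
(-16624 + 35071)/L(N(-14)) - 257731/366417 = (-16624 + 35071)/(-16388 - 241*(-9 - 14)/(-14)) - 257731/366417 = 18447/(-16388 - 241*(-1)*(-23)/14) - 257731*1/366417 = 18447/(-16388 - 482*23/28) - 257731/366417 = 18447/(-16388 - 5543/14) - 257731/366417 = 18447/(-234975/14) - 257731/366417 = 18447*(-14/234975) - 257731/366417 = -6622/6025 - 257731/366417 = -3979242649/2207662425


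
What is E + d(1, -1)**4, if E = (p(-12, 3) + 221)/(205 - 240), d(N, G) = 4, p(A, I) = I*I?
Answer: 1746/7 ≈ 249.43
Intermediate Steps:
p(A, I) = I**2
E = -46/7 (E = (3**2 + 221)/(205 - 240) = (9 + 221)/(-35) = 230*(-1/35) = -46/7 ≈ -6.5714)
E + d(1, -1)**4 = -46/7 + 4**4 = -46/7 + 256 = 1746/7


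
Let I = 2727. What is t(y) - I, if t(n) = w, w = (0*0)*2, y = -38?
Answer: -2727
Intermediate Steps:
w = 0 (w = 0*2 = 0)
t(n) = 0
t(y) - I = 0 - 1*2727 = 0 - 2727 = -2727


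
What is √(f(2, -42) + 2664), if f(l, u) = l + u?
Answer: 8*√41 ≈ 51.225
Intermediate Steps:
√(f(2, -42) + 2664) = √((2 - 42) + 2664) = √(-40 + 2664) = √2624 = 8*√41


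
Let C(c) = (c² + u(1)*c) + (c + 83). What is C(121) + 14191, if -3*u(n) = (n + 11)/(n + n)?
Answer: 28794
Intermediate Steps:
u(n) = -(11 + n)/(6*n) (u(n) = -(n + 11)/(3*(n + n)) = -(11 + n)/(3*(2*n)) = -(11 + n)*1/(2*n)/3 = -(11 + n)/(6*n))
C(c) = 83 + c² - c (C(c) = (c² + ((⅙)*(-11 - 1*1)/1)*c) + (c + 83) = (c² + ((⅙)*1*(-11 - 1))*c) + (83 + c) = (c² + ((⅙)*1*(-12))*c) + (83 + c) = (c² - 2*c) + (83 + c) = 83 + c² - c)
C(121) + 14191 = (83 + 121² - 1*121) + 14191 = (83 + 14641 - 121) + 14191 = 14603 + 14191 = 28794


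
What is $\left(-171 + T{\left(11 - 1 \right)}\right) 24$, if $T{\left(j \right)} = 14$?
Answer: $-3768$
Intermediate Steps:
$\left(-171 + T{\left(11 - 1 \right)}\right) 24 = \left(-171 + 14\right) 24 = \left(-157\right) 24 = -3768$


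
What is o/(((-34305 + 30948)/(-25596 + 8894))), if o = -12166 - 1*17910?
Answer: -502329352/3357 ≈ -1.4964e+5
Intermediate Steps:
o = -30076 (o = -12166 - 17910 = -30076)
o/(((-34305 + 30948)/(-25596 + 8894))) = -30076*(-25596 + 8894)/(-34305 + 30948) = -30076/((-3357/(-16702))) = -30076/((-3357*(-1/16702))) = -30076/3357/16702 = -30076*16702/3357 = -502329352/3357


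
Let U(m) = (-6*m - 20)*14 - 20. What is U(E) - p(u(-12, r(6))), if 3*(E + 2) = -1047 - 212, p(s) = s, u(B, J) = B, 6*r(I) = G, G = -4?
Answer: 35132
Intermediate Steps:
r(I) = -⅔ (r(I) = (⅙)*(-4) = -⅔)
E = -1265/3 (E = -2 + (-1047 - 212)/3 = -2 + (⅓)*(-1259) = -2 - 1259/3 = -1265/3 ≈ -421.67)
U(m) = -300 - 84*m (U(m) = (-20 - 6*m)*14 - 20 = (-280 - 84*m) - 20 = -300 - 84*m)
U(E) - p(u(-12, r(6))) = (-300 - 84*(-1265/3)) - 1*(-12) = (-300 + 35420) + 12 = 35120 + 12 = 35132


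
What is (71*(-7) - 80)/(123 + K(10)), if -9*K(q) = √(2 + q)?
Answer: -1916217/408479 - 3462*√3/408479 ≈ -4.7058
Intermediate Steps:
K(q) = -√(2 + q)/9
(71*(-7) - 80)/(123 + K(10)) = (71*(-7) - 80)/(123 - √(2 + 10)/9) = (-497 - 80)/(123 - 2*√3/9) = -577/(123 - 2*√3/9)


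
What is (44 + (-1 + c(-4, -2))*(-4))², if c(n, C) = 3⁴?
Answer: 76176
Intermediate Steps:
c(n, C) = 81
(44 + (-1 + c(-4, -2))*(-4))² = (44 + (-1 + 81)*(-4))² = (44 + 80*(-4))² = (44 - 320)² = (-276)² = 76176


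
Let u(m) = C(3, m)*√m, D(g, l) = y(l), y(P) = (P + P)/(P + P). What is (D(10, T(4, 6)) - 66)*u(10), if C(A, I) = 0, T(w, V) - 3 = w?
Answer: 0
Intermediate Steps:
y(P) = 1 (y(P) = (2*P)/((2*P)) = (2*P)*(1/(2*P)) = 1)
T(w, V) = 3 + w
D(g, l) = 1
u(m) = 0 (u(m) = 0*√m = 0)
(D(10, T(4, 6)) - 66)*u(10) = (1 - 66)*0 = -65*0 = 0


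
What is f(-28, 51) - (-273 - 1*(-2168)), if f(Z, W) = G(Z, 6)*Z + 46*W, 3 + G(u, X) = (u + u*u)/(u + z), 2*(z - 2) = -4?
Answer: 1291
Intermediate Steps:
z = 0 (z = 2 + (1/2)*(-4) = 2 - 2 = 0)
G(u, X) = -3 + (u + u**2)/u (G(u, X) = -3 + (u + u*u)/(u + 0) = -3 + (u + u**2)/u)
f(Z, W) = 46*W + Z*(-2 + Z) (f(Z, W) = (-2 + Z)*Z + 46*W = Z*(-2 + Z) + 46*W = 46*W + Z*(-2 + Z))
f(-28, 51) - (-273 - 1*(-2168)) = ((-28)**2 - 2*(-28) + 46*51) - (-273 - 1*(-2168)) = (784 + 56 + 2346) - (-273 + 2168) = 3186 - 1*1895 = 3186 - 1895 = 1291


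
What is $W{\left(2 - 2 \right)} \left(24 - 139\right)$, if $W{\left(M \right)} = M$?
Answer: $0$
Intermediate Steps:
$W{\left(2 - 2 \right)} \left(24 - 139\right) = \left(2 - 2\right) \left(24 - 139\right) = \left(2 - 2\right) \left(-115\right) = 0 \left(-115\right) = 0$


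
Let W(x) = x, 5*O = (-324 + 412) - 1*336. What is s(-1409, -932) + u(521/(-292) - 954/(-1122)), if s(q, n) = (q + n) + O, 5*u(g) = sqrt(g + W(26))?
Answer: -11953/5 + sqrt(18684191955)/136510 ≈ -2389.6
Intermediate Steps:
O = -248/5 (O = ((-324 + 412) - 1*336)/5 = (88 - 336)/5 = (1/5)*(-248) = -248/5 ≈ -49.600)
u(g) = sqrt(26 + g)/5 (u(g) = sqrt(g + 26)/5 = sqrt(26 + g)/5)
s(q, n) = -248/5 + n + q (s(q, n) = (q + n) - 248/5 = (n + q) - 248/5 = -248/5 + n + q)
s(-1409, -932) + u(521/(-292) - 954/(-1122)) = (-248/5 - 932 - 1409) + sqrt(26 + (521/(-292) - 954/(-1122)))/5 = -11953/5 + sqrt(26 + (521*(-1/292) - 954*(-1/1122)))/5 = -11953/5 + sqrt(26 + (-521/292 + 159/187))/5 = -11953/5 + sqrt(26 - 50999/54604)/5 = -11953/5 + sqrt(1368705/54604)/5 = -11953/5 + (sqrt(18684191955)/27302)/5 = -11953/5 + sqrt(18684191955)/136510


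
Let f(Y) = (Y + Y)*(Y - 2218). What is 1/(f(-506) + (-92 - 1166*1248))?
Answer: 1/1301428 ≈ 7.6839e-7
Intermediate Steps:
f(Y) = 2*Y*(-2218 + Y) (f(Y) = (2*Y)*(-2218 + Y) = 2*Y*(-2218 + Y))
1/(f(-506) + (-92 - 1166*1248)) = 1/(2*(-506)*(-2218 - 506) + (-92 - 1166*1248)) = 1/(2*(-506)*(-2724) + (-92 - 1455168)) = 1/(2756688 - 1455260) = 1/1301428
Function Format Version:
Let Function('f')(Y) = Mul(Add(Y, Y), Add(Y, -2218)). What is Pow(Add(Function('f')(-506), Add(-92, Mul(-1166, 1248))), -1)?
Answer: Rational(1, 1301428) ≈ 7.6839e-7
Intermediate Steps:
Function('f')(Y) = Mul(2, Y, Add(-2218, Y)) (Function('f')(Y) = Mul(Mul(2, Y), Add(-2218, Y)) = Mul(2, Y, Add(-2218, Y)))
Pow(Add(Function('f')(-506), Add(-92, Mul(-1166, 1248))), -1) = Pow(Add(Mul(2, -506, Add(-2218, -506)), Add(-92, Mul(-1166, 1248))), -1) = Pow(Add(Mul(2, -506, -2724), Add(-92, -1455168)), -1) = Pow(Add(2756688, -1455260), -1) = Pow(1301428, -1) = Rational(1, 1301428)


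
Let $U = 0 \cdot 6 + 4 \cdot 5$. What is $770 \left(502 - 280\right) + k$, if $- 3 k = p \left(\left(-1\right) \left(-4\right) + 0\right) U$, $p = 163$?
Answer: $\frac{499780}{3} \approx 1.6659 \cdot 10^{5}$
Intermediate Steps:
$U = 20$ ($U = 0 + 20 = 20$)
$k = - \frac{13040}{3}$ ($k = - \frac{163 \left(\left(-1\right) \left(-4\right) + 0\right) 20}{3} = - \frac{163 \left(4 + 0\right) 20}{3} = - \frac{163 \cdot 4 \cdot 20}{3} = - \frac{652 \cdot 20}{3} = \left(- \frac{1}{3}\right) 13040 = - \frac{13040}{3} \approx -4346.7$)
$770 \left(502 - 280\right) + k = 770 \left(502 - 280\right) - \frac{13040}{3} = 770 \cdot 222 - \frac{13040}{3} = 170940 - \frac{13040}{3} = \frac{499780}{3}$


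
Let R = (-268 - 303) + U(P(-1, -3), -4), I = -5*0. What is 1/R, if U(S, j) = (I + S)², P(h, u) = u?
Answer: -1/562 ≈ -0.0017794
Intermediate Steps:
I = 0
U(S, j) = S² (U(S, j) = (0 + S)² = S²)
R = -562 (R = (-268 - 303) + (-3)² = -571 + 9 = -562)
1/R = 1/(-562) = -1/562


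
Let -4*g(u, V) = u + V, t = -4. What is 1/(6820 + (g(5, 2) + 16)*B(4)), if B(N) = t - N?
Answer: 1/6706 ≈ 0.00014912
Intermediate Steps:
g(u, V) = -V/4 - u/4 (g(u, V) = -(u + V)/4 = -(V + u)/4 = -V/4 - u/4)
B(N) = -4 - N
1/(6820 + (g(5, 2) + 16)*B(4)) = 1/(6820 + ((-¼*2 - ¼*5) + 16)*(-4 - 1*4)) = 1/(6820 + ((-½ - 5/4) + 16)*(-4 - 4)) = 1/(6820 + (-7/4 + 16)*(-8)) = 1/(6820 + (57/4)*(-8)) = 1/(6820 - 114) = 1/6706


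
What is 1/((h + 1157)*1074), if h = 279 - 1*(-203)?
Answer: 1/1760286 ≈ 5.6809e-7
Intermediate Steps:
h = 482 (h = 279 + 203 = 482)
1/((h + 1157)*1074) = 1/((482 + 1157)*1074) = 1/(1639*1074) = 1/1760286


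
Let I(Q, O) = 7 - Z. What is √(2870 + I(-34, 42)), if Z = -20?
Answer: √2897 ≈ 53.824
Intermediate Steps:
I(Q, O) = 27 (I(Q, O) = 7 - 1*(-20) = 7 + 20 = 27)
√(2870 + I(-34, 42)) = √(2870 + 27) = √2897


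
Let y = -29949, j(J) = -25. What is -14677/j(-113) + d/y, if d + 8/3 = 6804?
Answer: 1318174319/2246175 ≈ 586.85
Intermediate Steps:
d = 20404/3 (d = -8/3 + 6804 = 20404/3 ≈ 6801.3)
-14677/j(-113) + d/y = -14677/(-25) + (20404/3)/(-29949) = -14677*(-1/25) + (20404/3)*(-1/29949) = 14677/25 - 20404/89847 = 1318174319/2246175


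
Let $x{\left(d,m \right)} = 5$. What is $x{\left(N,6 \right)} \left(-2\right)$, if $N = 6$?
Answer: $-10$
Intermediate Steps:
$x{\left(N,6 \right)} \left(-2\right) = 5 \left(-2\right) = -10$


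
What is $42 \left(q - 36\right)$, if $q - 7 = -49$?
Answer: $-3276$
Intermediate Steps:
$q = -42$ ($q = 7 - 49 = -42$)
$42 \left(q - 36\right) = 42 \left(-42 - 36\right) = 42 \left(-78\right) = -3276$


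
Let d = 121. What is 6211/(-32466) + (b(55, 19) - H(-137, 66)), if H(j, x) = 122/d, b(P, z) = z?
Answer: 69926951/3928386 ≈ 17.800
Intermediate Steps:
H(j, x) = 122/121
6211/(-32466) + (b(55, 19) - H(-137, 66)) = 6211/(-32466) + (19 - 1*122/121) = 6211*(-1/32466) + (19 - 122/121) = -6211/32466 + 2177/121 = 69926951/3928386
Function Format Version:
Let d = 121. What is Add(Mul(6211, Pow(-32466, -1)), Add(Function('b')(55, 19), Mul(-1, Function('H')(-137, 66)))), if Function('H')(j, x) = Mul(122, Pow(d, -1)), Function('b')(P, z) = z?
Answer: Rational(69926951, 3928386) ≈ 17.800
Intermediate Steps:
Function('H')(j, x) = Rational(122, 121) (Function('H')(j, x) = Mul(122, Pow(121, -1)) = Mul(122, Rational(1, 121)) = Rational(122, 121))
Add(Mul(6211, Pow(-32466, -1)), Add(Function('b')(55, 19), Mul(-1, Function('H')(-137, 66)))) = Add(Mul(6211, Pow(-32466, -1)), Add(19, Mul(-1, Rational(122, 121)))) = Add(Mul(6211, Rational(-1, 32466)), Add(19, Rational(-122, 121))) = Add(Rational(-6211, 32466), Rational(2177, 121)) = Rational(69926951, 3928386)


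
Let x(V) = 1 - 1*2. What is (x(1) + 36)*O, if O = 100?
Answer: 3500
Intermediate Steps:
x(V) = -1 (x(V) = 1 - 2 = -1)
(x(1) + 36)*O = (-1 + 36)*100 = 35*100 = 3500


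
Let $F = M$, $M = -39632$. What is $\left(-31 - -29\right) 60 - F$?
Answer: $39512$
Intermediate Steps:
$F = -39632$
$\left(-31 - -29\right) 60 - F = \left(-31 - -29\right) 60 - -39632 = \left(-31 + \left(-19 + 48\right)\right) 60 + 39632 = \left(-31 + 29\right) 60 + 39632 = \left(-2\right) 60 + 39632 = -120 + 39632 = 39512$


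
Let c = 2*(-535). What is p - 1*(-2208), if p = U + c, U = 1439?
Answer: 2577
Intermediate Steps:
c = -1070
p = 369 (p = 1439 - 1070 = 369)
p - 1*(-2208) = 369 - 1*(-2208) = 369 + 2208 = 2577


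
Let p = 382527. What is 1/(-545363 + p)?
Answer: -1/162836 ≈ -6.1411e-6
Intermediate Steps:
1/(-545363 + p) = 1/(-545363 + 382527) = 1/(-162836) = -1/162836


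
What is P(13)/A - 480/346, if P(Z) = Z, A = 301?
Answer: -69991/52073 ≈ -1.3441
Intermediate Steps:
P(13)/A - 480/346 = 13/301 - 480/346 = 13*(1/301) - 480*1/346 = 13/301 - 240/173 = -69991/52073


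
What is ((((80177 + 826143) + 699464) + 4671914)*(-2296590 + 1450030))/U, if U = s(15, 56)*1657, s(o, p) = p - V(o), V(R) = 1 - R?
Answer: -75920685984/1657 ≈ -4.5818e+7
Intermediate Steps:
s(o, p) = -1 + o + p (s(o, p) = p - (1 - o) = p + (-1 + o) = -1 + o + p)
U = 115990 (U = (-1 + 15 + 56)*1657 = 70*1657 = 115990)
((((80177 + 826143) + 699464) + 4671914)*(-2296590 + 1450030))/U = ((((80177 + 826143) + 699464) + 4671914)*(-2296590 + 1450030))/115990 = (((906320 + 699464) + 4671914)*(-846560))*(1/115990) = ((1605784 + 4671914)*(-846560))*(1/115990) = (6277698*(-846560))*(1/115990) = -5314448018880*1/115990 = -75920685984/1657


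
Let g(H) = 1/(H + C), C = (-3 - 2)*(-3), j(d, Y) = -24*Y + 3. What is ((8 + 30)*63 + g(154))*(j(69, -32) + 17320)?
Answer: 7319383417/169 ≈ 4.3310e+7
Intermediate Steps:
j(d, Y) = 3 - 24*Y
C = 15 (C = -5*(-3) = 15)
g(H) = 1/(15 + H) (g(H) = 1/(H + 15) = 1/(15 + H))
((8 + 30)*63 + g(154))*(j(69, -32) + 17320) = ((8 + 30)*63 + 1/(15 + 154))*((3 - 24*(-32)) + 17320) = (38*63 + 1/169)*((3 + 768) + 17320) = (2394 + 1/169)*(771 + 17320) = (404587/169)*18091 = 7319383417/169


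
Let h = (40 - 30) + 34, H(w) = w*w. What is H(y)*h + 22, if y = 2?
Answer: 198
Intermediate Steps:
H(w) = w²
h = 44 (h = 10 + 34 = 44)
H(y)*h + 22 = 2²*44 + 22 = 4*44 + 22 = 176 + 22 = 198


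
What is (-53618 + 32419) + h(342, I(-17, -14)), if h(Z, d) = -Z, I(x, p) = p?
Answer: -21541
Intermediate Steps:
(-53618 + 32419) + h(342, I(-17, -14)) = (-53618 + 32419) - 1*342 = -21199 - 342 = -21541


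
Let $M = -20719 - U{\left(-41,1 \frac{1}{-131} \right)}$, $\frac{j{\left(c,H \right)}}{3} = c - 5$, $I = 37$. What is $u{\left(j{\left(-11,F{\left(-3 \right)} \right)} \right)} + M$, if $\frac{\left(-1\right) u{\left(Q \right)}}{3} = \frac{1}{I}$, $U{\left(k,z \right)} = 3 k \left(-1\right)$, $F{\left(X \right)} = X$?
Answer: $- \frac{771157}{37} \approx -20842.0$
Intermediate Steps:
$j{\left(c,H \right)} = -15 + 3 c$ ($j{\left(c,H \right)} = 3 \left(c - 5\right) = 3 \left(-5 + c\right) = -15 + 3 c$)
$U{\left(k,z \right)} = - 3 k$
$M = -20842$ ($M = -20719 - \left(-3\right) \left(-41\right) = -20719 - 123 = -20842$)
$u{\left(Q \right)} = - \frac{3}{37}$
$u{\left(j{\left(-11,F{\left(-3 \right)} \right)} \right)} + M = - \frac{3}{37} - 20842 = - \frac{771157}{37}$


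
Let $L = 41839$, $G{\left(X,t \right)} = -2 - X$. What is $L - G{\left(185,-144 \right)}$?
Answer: $42026$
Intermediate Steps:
$L - G{\left(185,-144 \right)} = 41839 - \left(-2 - 185\right) = 41839 - -187 = 41839 + 187 = 42026$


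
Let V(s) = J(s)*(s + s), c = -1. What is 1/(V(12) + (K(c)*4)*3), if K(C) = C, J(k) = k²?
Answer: 1/3444 ≈ 0.00029036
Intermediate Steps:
V(s) = 2*s³ (V(s) = s²*(s + s) = s²*(2*s) = 2*s³)
1/(V(12) + (K(c)*4)*3) = 1/(2*12³ - 1*4*3) = 1/(2*1728 - 4*3) = 1/(3456 - 12) = 1/3444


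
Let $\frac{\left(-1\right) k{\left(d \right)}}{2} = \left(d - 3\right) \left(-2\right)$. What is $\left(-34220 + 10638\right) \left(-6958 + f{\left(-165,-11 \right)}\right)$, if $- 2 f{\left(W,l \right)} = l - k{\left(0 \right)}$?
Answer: $164095347$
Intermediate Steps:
$k{\left(d \right)} = -12 + 4 d$ ($k{\left(d \right)} = - 2 \left(d - 3\right) \left(-2\right) = - 2 \left(-3 + d\right) \left(-2\right) = - 2 \left(6 - 2 d\right) = -12 + 4 d$)
$f{\left(W,l \right)} = -6 - \frac{l}{2}$ ($f{\left(W,l \right)} = - \frac{l - \left(-12 + 4 \cdot 0\right)}{2} = - \frac{l - \left(-12 + 0\right)}{2} = - \frac{l - -12}{2} = - \frac{l + 12}{2} = - \frac{12 + l}{2} = -6 - \frac{l}{2}$)
$\left(-34220 + 10638\right) \left(-6958 + f{\left(-165,-11 \right)}\right) = \left(-34220 + 10638\right) \left(-6958 - \frac{1}{2}\right) = - 23582 \left(-6958 + \left(-6 + \frac{11}{2}\right)\right) = - 23582 \left(-6958 - \frac{1}{2}\right) = \left(-23582\right) \left(- \frac{13917}{2}\right) = 164095347$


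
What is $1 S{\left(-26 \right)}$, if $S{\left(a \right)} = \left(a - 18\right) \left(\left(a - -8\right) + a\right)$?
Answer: $1936$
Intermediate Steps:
$S{\left(a \right)} = \left(-18 + a\right) \left(8 + 2 a\right)$ ($S{\left(a \right)} = \left(-18 + a\right) \left(\left(a + 8\right) + a\right) = \left(-18 + a\right) \left(\left(8 + a\right) + a\right) = \left(-18 + a\right) \left(8 + 2 a\right)$)
$1 S{\left(-26 \right)} = 1 \left(-144 - -728 + 2 \left(-26\right)^{2}\right) = 1 \left(-144 + 728 + 2 \cdot 676\right) = 1 \left(-144 + 728 + 1352\right) = 1 \cdot 1936 = 1936$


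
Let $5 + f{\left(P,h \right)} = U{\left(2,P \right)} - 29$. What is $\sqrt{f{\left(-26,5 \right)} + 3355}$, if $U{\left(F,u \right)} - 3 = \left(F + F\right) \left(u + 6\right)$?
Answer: $2 \sqrt{811} \approx 56.956$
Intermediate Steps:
$U{\left(F,u \right)} = 3 + 2 F \left(6 + u\right)$ ($U{\left(F,u \right)} = 3 + \left(F + F\right) \left(u + 6\right) = 3 + 2 F \left(6 + u\right)$)
$f{\left(P,h \right)} = -7 + 4 P$ ($f{\left(P,h \right)} = -5 + \left(\left(3 + 12 \cdot 2 + 2 \cdot 2 P\right) - 29\right) = -5 + \left(\left(3 + 24 + 4 P\right) - 29\right) = -5 + \left(\left(27 + 4 P\right) - 29\right) = -5 + \left(-2 + 4 P\right) = -7 + 4 P$)
$\sqrt{f{\left(-26,5 \right)} + 3355} = \sqrt{\left(-7 + 4 \left(-26\right)\right) + 3355} = \sqrt{\left(-7 - 104\right) + 3355} = \sqrt{-111 + 3355} = \sqrt{3244} = 2 \sqrt{811}$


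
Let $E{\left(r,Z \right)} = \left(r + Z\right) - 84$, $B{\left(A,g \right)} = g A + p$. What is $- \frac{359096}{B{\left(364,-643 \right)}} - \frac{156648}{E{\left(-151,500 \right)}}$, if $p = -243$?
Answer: $- \frac{7321336544}{12417635} \approx -589.59$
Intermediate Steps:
$B{\left(A,g \right)} = -243 + A g$ ($B{\left(A,g \right)} = g A - 243 = A g - 243 = -243 + A g$)
$E{\left(r,Z \right)} = -84 + Z + r$ ($E{\left(r,Z \right)} = \left(Z + r\right) - 84 = -84 + Z + r$)
$- \frac{359096}{B{\left(364,-643 \right)}} - \frac{156648}{E{\left(-151,500 \right)}} = - \frac{359096}{-243 + 364 \left(-643\right)} - \frac{156648}{-84 + 500 - 151} = - \frac{359096}{-243 - 234052} - \frac{156648}{265} = - \frac{359096}{-234295} - \frac{156648}{265} = \left(-359096\right) \left(- \frac{1}{234295}\right) - \frac{156648}{265} = \frac{359096}{234295} - \frac{156648}{265} = - \frac{7321336544}{12417635}$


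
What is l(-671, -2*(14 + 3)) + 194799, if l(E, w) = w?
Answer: 194765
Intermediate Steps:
l(-671, -2*(14 + 3)) + 194799 = -2*(14 + 3) + 194799 = -2*17 + 194799 = -34 + 194799 = 194765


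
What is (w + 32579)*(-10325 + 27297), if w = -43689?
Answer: -188558920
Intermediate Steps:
(w + 32579)*(-10325 + 27297) = (-43689 + 32579)*(-10325 + 27297) = -11110*16972 = -188558920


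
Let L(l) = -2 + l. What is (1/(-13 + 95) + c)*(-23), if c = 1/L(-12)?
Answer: 391/287 ≈ 1.3624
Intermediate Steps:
c = -1/14 (c = 1/(-2 - 12) = 1/(-14) = -1/14 ≈ -0.071429)
(1/(-13 + 95) + c)*(-23) = (1/(-13 + 95) - 1/14)*(-23) = (1/82 - 1/14)*(-23) = -17/287*(-23) = 391/287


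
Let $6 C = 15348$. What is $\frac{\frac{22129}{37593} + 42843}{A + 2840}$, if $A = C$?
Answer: $\frac{805309514}{101463507} \approx 7.9369$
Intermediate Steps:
$C = 2558$ ($C = \frac{1}{6} \cdot 15348 = 2558$)
$A = 2558$
$\frac{\frac{22129}{37593} + 42843}{A + 2840} = \frac{\frac{22129}{37593} + 42843}{2558 + 2840} = \frac{22129 \cdot \frac{1}{37593} + 42843}{5398} = \left(\frac{22129}{37593} + 42843\right) \frac{1}{5398} = \frac{1610619028}{37593} \cdot \frac{1}{5398} = \frac{805309514}{101463507}$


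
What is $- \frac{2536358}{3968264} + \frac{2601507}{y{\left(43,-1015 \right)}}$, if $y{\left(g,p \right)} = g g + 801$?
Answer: $\frac{2579186306287}{2628974900} \approx 981.06$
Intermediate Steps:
$y{\left(g,p \right)} = 801 + g^{2}$ ($y{\left(g,p \right)} = g^{2} + 801 = 801 + g^{2}$)
$- \frac{2536358}{3968264} + \frac{2601507}{y{\left(43,-1015 \right)}} = - \frac{2536358}{3968264} + \frac{2601507}{801 + 43^{2}} = \left(-2536358\right) \frac{1}{3968264} + \frac{2601507}{801 + 1849} = - \frac{1268179}{1984132} + \frac{2601507}{2650} = \frac{2579186306287}{2628974900}$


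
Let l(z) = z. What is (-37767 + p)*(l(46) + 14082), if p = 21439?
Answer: -230681984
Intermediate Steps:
(-37767 + p)*(l(46) + 14082) = (-37767 + 21439)*(46 + 14082) = -16328*14128 = -230681984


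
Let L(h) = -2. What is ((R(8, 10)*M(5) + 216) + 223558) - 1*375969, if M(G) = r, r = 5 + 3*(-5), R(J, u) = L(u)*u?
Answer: -151995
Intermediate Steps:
R(J, u) = -2*u
r = -10 (r = 5 - 15 = -10)
M(G) = -10
((R(8, 10)*M(5) + 216) + 223558) - 1*375969 = ((-2*10*(-10) + 216) + 223558) - 1*375969 = ((-20*(-10) + 216) + 223558) - 375969 = ((200 + 216) + 223558) - 375969 = (416 + 223558) - 375969 = 223974 - 375969 = -151995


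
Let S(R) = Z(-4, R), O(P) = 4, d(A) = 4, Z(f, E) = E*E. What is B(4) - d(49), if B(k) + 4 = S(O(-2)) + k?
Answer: 12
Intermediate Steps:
Z(f, E) = E**2
S(R) = R**2
B(k) = 12 + k (B(k) = -4 + (4**2 + k) = -4 + (16 + k) = 12 + k)
B(4) - d(49) = (12 + 4) - 1*4 = 16 - 4 = 12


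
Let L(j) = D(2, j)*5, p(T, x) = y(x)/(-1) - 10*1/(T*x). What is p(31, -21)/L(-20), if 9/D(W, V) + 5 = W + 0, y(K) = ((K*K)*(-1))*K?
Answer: 6028901/9765 ≈ 617.40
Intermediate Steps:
y(K) = -K³ (y(K) = (K²*(-1))*K = (-K²)*K = -K³)
p(T, x) = x³ - 10/(T*x) (p(T, x) = -x³/(-1) - 10*1/(T*x) = -x³*(-1) - 10/(T*x) = x³ - 10/(T*x))
D(W, V) = 9/(-5 + W) (D(W, V) = 9/(-5 + (W + 0)) = 9/(-5 + W))
L(j) = -15 (L(j) = (9/(-5 + 2))*5 = (9/(-3))*5 = (9*(-⅓))*5 = -3*5 = -15)
p(31, -21)/L(-20) = ((-21)³ - 10/(31*(-21)))/(-15) = (-9261 - 10*1/31*(-1/21))*(-1/15) = (-9261 + 10/651)*(-1/15) = -6028901/651*(-1/15) = 6028901/9765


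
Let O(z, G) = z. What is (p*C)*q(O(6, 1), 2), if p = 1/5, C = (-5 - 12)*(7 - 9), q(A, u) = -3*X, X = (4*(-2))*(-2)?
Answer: -1632/5 ≈ -326.40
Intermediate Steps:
X = 16 (X = -8*(-2) = 16)
q(A, u) = -48 (q(A, u) = -3*16 = -48)
C = 34 (C = -17*(-2) = 34)
p = 1/5 ≈ 0.20000
(p*C)*q(O(6, 1), 2) = ((1/5)*34)*(-48) = (34/5)*(-48) = -1632/5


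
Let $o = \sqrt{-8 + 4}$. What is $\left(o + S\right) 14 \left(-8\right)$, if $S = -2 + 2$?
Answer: $- 224 i \approx - 224.0 i$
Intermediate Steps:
$S = 0$
$o = 2 i$ ($o = \sqrt{-4} = 2 i \approx 2.0 i$)
$\left(o + S\right) 14 \left(-8\right) = \left(2 i + 0\right) 14 \left(-8\right) = 2 i 14 \left(-8\right) = 28 i \left(-8\right) = - 224 i$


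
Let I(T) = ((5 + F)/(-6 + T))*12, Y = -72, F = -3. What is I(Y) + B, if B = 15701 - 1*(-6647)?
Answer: 290520/13 ≈ 22348.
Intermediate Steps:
B = 22348 (B = 15701 + 6647 = 22348)
I(T) = 24/(-6 + T) (I(T) = ((5 - 3)/(-6 + T))*12 = (2/(-6 + T))*12 = 24/(-6 + T))
I(Y) + B = 24/(-6 - 72) + 22348 = 24/(-78) + 22348 = 24*(-1/78) + 22348 = -4/13 + 22348 = 290520/13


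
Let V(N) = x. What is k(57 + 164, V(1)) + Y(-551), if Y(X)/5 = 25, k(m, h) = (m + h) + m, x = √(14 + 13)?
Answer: 567 + 3*√3 ≈ 572.20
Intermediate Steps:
x = 3*√3 (x = √27 = 3*√3 ≈ 5.1962)
V(N) = 3*√3
k(m, h) = h + 2*m (k(m, h) = (h + m) + m = h + 2*m)
Y(X) = 125 (Y(X) = 5*25 = 125)
k(57 + 164, V(1)) + Y(-551) = (3*√3 + 2*(57 + 164)) + 125 = (3*√3 + 2*221) + 125 = (3*√3 + 442) + 125 = (442 + 3*√3) + 125 = 567 + 3*√3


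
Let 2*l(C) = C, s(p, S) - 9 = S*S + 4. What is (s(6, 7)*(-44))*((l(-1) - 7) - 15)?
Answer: 61380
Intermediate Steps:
s(p, S) = 13 + S² (s(p, S) = 9 + (S*S + 4) = 9 + (S² + 4) = 9 + (4 + S²) = 13 + S²)
l(C) = C/2
(s(6, 7)*(-44))*((l(-1) - 7) - 15) = ((13 + 7²)*(-44))*(((½)*(-1) - 7) - 15) = ((13 + 49)*(-44))*((-½ - 7) - 15) = (62*(-44))*(-15/2 - 15) = -2728*(-45/2) = 61380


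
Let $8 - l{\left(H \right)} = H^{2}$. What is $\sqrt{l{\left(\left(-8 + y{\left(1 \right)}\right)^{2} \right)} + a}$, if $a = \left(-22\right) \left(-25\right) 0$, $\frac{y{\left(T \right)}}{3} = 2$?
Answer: $2 i \sqrt{2} \approx 2.8284 i$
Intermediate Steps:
$y{\left(T \right)} = 6$ ($y{\left(T \right)} = 3 \cdot 2 = 6$)
$a = 0$ ($a = 550 \cdot 0 = 0$)
$l{\left(H \right)} = 8 - H^{2}$
$\sqrt{l{\left(\left(-8 + y{\left(1 \right)}\right)^{2} \right)} + a} = \sqrt{\left(8 - \left(\left(-8 + 6\right)^{2}\right)^{2}\right) + 0} = \sqrt{\left(8 - \left(\left(-2\right)^{2}\right)^{2}\right) + 0} = \sqrt{\left(8 - 4^{2}\right) + 0} = \sqrt{\left(8 - 16\right) + 0} = \sqrt{-8 + 0} = \sqrt{-8} = 2 i \sqrt{2}$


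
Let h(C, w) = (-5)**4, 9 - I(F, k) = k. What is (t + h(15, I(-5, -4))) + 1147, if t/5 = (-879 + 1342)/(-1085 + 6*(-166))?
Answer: 3685217/2081 ≈ 1770.9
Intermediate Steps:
I(F, k) = 9 - k
h(C, w) = 625
t = -2315/2081 (t = 5*((-879 + 1342)/(-1085 + 6*(-166))) = 5*(463/(-1085 - 996)) = 5*(463/(-2081)) = 5*(463*(-1/2081)) = 5*(-463/2081) = -2315/2081 ≈ -1.1124)
(t + h(15, I(-5, -4))) + 1147 = (-2315/2081 + 625) + 1147 = 1298310/2081 + 1147 = 3685217/2081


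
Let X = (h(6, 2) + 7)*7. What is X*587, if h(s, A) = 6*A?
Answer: 78071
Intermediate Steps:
X = 133 (X = (6*2 + 7)*7 = (12 + 7)*7 = 19*7 = 133)
X*587 = 133*587 = 78071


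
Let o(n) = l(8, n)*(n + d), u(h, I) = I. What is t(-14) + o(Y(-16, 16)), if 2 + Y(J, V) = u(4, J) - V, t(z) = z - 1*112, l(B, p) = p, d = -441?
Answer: 16024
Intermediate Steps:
t(z) = -112 + z (t(z) = z - 112 = -112 + z)
Y(J, V) = -2 + J - V (Y(J, V) = -2 + (J - V) = -2 + J - V)
o(n) = n*(-441 + n) (o(n) = n*(n - 441) = n*(-441 + n))
t(-14) + o(Y(-16, 16)) = (-112 - 14) + (-2 - 16 - 1*16)*(-441 + (-2 - 16 - 1*16)) = -126 + (-2 - 16 - 16)*(-441 + (-2 - 16 - 16)) = -126 - 34*(-441 - 34) = -126 - 34*(-475) = -126 + 16150 = 16024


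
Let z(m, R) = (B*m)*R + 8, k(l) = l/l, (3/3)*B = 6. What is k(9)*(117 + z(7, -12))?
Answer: -379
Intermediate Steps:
B = 6
k(l) = 1
z(m, R) = 8 + 6*R*m (z(m, R) = (6*m)*R + 8 = 6*R*m + 8 = 8 + 6*R*m)
k(9)*(117 + z(7, -12)) = 1*(117 + (8 + 6*(-12)*7)) = 1*(117 + (8 - 504)) = 1*(117 - 496) = 1*(-379) = -379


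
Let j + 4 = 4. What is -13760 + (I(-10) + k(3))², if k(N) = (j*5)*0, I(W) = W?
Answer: -13660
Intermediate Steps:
j = 0 (j = -4 + 4 = 0)
k(N) = 0 (k(N) = (0*5)*0 = 0*0 = 0)
-13760 + (I(-10) + k(3))² = -13760 + (-10 + 0)² = -13760 + (-10)² = -13760 + 100 = -13660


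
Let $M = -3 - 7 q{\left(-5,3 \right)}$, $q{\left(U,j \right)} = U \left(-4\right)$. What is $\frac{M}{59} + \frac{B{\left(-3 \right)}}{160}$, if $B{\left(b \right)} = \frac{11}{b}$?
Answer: $- \frac{69289}{28320} \approx -2.4466$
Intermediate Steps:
$q{\left(U,j \right)} = - 4 U$
$M = -143$ ($M = -3 - 7 \left(\left(-4\right) \left(-5\right)\right) = -3 - 140 = -143$)
$\frac{M}{59} + \frac{B{\left(-3 \right)}}{160} = - \frac{143}{59} + \frac{11 \frac{1}{-3}}{160} = \left(-143\right) \frac{1}{59} + 11 \left(- \frac{1}{3}\right) \frac{1}{160} = - \frac{143}{59} - \frac{11}{480} = - \frac{69289}{28320}$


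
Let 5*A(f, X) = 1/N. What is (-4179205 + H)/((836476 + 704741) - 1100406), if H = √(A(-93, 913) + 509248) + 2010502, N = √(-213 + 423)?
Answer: -240967/48979 + √(22457836800 + 42*√210)/92570310 ≈ -4.9182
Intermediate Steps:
N = √210 ≈ 14.491
A(f, X) = √210/1050 (A(f, X) = 1/(5*(√210)) = (√210/210)/5 = √210/1050)
H = 2010502 + √(509248 + √210/1050) (H = √(√210/1050 + 509248) + 2010502 = √(509248 + √210/1050) + 2010502 = 2010502 + √(509248 + √210/1050) ≈ 2.0112e+6)
(-4179205 + H)/((836476 + 704741) - 1100406) = (-4179205 + (2010502 + √(22457836800 + 42*√210)/210))/((836476 + 704741) - 1100406) = (-2168703 + √(22457836800 + 42*√210)/210)/(1541217 - 1100406) = (-2168703 + √(22457836800 + 42*√210)/210)/440811 = (-2168703 + √(22457836800 + 42*√210)/210)*(1/440811) = -240967/48979 + √(22457836800 + 42*√210)/92570310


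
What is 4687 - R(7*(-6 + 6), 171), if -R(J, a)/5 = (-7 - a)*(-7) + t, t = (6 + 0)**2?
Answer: 11097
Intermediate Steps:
t = 36 (t = 6**2 = 36)
R(J, a) = -425 - 35*a (R(J, a) = -5*((-7 - a)*(-7) + 36) = -5*((49 + 7*a) + 36) = -5*(85 + 7*a) = -425 - 35*a)
4687 - R(7*(-6 + 6), 171) = 4687 - (-425 - 35*171) = 4687 - (-425 - 5985) = 4687 - 1*(-6410) = 4687 + 6410 = 11097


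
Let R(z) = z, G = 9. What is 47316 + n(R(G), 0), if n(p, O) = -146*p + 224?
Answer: 46226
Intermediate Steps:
n(p, O) = 224 - 146*p
47316 + n(R(G), 0) = 47316 + (224 - 146*9) = 47316 + (224 - 1314) = 47316 - 1090 = 46226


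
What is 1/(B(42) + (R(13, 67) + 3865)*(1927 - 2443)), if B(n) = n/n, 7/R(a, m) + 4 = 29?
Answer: -25/49862087 ≈ -5.0138e-7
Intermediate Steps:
R(a, m) = 7/25 (R(a, m) = 7/(-4 + 29) = 7/25)
B(n) = 1
1/(B(42) + (R(13, 67) + 3865)*(1927 - 2443)) = 1/(1 + (7/25 + 3865)*(1927 - 2443)) = 1/(1 + (96632/25)*(-516)) = 1/(1 - 49862112/25) = 1/(-49862087/25) = -25/49862087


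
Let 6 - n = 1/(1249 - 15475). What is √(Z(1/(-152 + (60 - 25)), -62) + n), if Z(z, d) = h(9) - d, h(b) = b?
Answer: √15583203078/14226 ≈ 8.7750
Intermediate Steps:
n = 85357/14226 (n = 6 - 1/(1249 - 15475) = 6 - 1/(-14226) = 6 - 1*(-1/14226) = 6 + 1/14226 = 85357/14226 ≈ 6.0001)
Z(z, d) = 9 - d
√(Z(1/(-152 + (60 - 25)), -62) + n) = √((9 - 1*(-62)) + 85357/14226) = √((9 + 62) + 85357/14226) = √(71 + 85357/14226) = √(1095403/14226) = √15583203078/14226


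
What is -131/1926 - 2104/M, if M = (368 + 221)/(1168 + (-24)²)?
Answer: -7067295335/1134414 ≈ -6229.9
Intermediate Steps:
M = 589/1744 (M = 589/(1168 + 576) = 589/1744 ≈ 0.33773)
-131/1926 - 2104/M = -131/1926 - 2104/589/1744 = -131*1/1926 - 2104*1744/589 = -131/1926 - 3669376/589 = -7067295335/1134414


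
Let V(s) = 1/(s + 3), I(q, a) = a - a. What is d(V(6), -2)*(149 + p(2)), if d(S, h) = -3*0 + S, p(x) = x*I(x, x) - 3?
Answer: 146/9 ≈ 16.222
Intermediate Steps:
I(q, a) = 0
V(s) = 1/(3 + s)
p(x) = -3 (p(x) = x*0 - 3 = 0 - 3 = -3)
d(S, h) = S (d(S, h) = 0 + S = S)
d(V(6), -2)*(149 + p(2)) = (149 - 3)/(3 + 6) = 146/9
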